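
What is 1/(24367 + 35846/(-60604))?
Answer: 30302/738350911 ≈ 4.1040e-5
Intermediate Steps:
1/(24367 + 35846/(-60604)) = 1/(24367 + 35846*(-1/60604)) = 1/(24367 - 17923/30302) = 1/(738350911/30302) = 30302/738350911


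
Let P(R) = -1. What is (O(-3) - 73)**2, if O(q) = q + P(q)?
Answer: 5929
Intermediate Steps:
O(q) = -1 + q (O(q) = q - 1 = -1 + q)
(O(-3) - 73)**2 = ((-1 - 3) - 73)**2 = (-4 - 73)**2 = (-77)**2 = 5929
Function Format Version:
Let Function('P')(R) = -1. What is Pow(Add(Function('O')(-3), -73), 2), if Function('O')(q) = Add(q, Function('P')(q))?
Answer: 5929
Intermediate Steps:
Function('O')(q) = Add(-1, q) (Function('O')(q) = Add(q, -1) = Add(-1, q))
Pow(Add(Function('O')(-3), -73), 2) = Pow(Add(Add(-1, -3), -73), 2) = Pow(Add(-4, -73), 2) = Pow(-77, 2) = 5929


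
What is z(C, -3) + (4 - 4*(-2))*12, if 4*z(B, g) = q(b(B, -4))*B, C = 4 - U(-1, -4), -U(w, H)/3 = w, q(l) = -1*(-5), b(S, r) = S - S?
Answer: 581/4 ≈ 145.25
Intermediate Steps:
b(S, r) = 0
q(l) = 5
U(w, H) = -3*w
C = 1 (C = 4 - (-3)*(-1) = 4 - 1*3 = 4 - 3 = 1)
z(B, g) = 5*B/4 (z(B, g) = (5*B)/4 = 5*B/4)
z(C, -3) + (4 - 4*(-2))*12 = (5/4)*1 + (4 - 4*(-2))*12 = 5/4 + (4 + 8)*12 = 5/4 + 12*12 = 5/4 + 144 = 581/4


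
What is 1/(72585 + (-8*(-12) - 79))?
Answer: 1/72602 ≈ 1.3774e-5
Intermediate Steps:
1/(72585 + (-8*(-12) - 79)) = 1/(72585 + (96 - 79)) = 1/(72585 + 17) = 1/72602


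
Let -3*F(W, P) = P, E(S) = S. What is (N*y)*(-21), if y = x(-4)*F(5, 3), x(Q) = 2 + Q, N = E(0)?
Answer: 0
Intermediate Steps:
N = 0
F(W, P) = -P/3
y = 2 (y = (2 - 4)*(-1/3*3) = -2*(-1) = 2)
(N*y)*(-21) = (0*2)*(-21) = 0*(-21) = 0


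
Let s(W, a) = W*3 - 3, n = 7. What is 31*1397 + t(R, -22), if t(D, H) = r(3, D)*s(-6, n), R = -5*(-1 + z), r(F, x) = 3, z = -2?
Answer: 43244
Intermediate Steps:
R = 15 (R = -5*(-1 - 2) = -5*(-3) = 15)
s(W, a) = -3 + 3*W (s(W, a) = 3*W - 3 = -3 + 3*W)
t(D, H) = -63 (t(D, H) = 3*(-3 + 3*(-6)) = 3*(-3 - 18) = 3*(-21) = -63)
31*1397 + t(R, -22) = 31*1397 - 63 = 43307 - 63 = 43244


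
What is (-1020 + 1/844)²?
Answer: 741112652641/712336 ≈ 1.0404e+6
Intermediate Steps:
(-1020 + 1/844)² = (-860879/844)² = 741112652641/712336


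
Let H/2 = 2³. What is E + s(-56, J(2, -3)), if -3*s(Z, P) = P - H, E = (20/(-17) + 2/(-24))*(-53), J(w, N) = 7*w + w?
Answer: 13621/204 ≈ 66.770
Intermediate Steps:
J(w, N) = 8*w
H = 16 (H = 2*2³ = 2*8 = 16)
E = 13621/204 (E = (20*(-1/17) + 2*(-1/24))*(-53) = (-20/17 - 1/12)*(-53) = -257/204*(-53) = 13621/204 ≈ 66.770)
s(Z, P) = 16/3 - P/3 (s(Z, P) = -(P - 1*16)/3 = -(P - 16)/3 = -(-16 + P)/3 = 16/3 - P/3)
E + s(-56, J(2, -3)) = 13621/204 + (16/3 - 8*2/3) = 13621/204 + (16/3 - ⅓*16) = 13621/204 + (16/3 - 16/3) = 13621/204 + 0 = 13621/204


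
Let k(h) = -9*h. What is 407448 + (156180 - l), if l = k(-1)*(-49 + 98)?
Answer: 563187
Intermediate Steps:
l = 441 (l = (-9*(-1))*(-49 + 98) = 9*49 = 441)
407448 + (156180 - l) = 407448 + (156180 - 1*441) = 407448 + (156180 - 441) = 407448 + 155739 = 563187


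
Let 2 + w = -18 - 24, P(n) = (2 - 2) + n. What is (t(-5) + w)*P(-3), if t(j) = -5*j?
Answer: 57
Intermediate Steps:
P(n) = n (P(n) = 0 + n = n)
w = -44 (w = -2 + (-18 - 24) = -2 - 42 = -44)
(t(-5) + w)*P(-3) = (-5*(-5) - 44)*(-3) = (25 - 44)*(-3) = -19*(-3) = 57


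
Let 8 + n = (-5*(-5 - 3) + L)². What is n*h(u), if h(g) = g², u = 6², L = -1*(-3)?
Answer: 2385936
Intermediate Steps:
L = 3
n = 1841 (n = -8 + (-5*(-5 - 3) + 3)² = -8 + (-5*(-8) + 3)² = -8 + (40 + 3)² = -8 + 43² = -8 + 1849 = 1841)
u = 36
n*h(u) = 1841*36² = 1841*1296 = 2385936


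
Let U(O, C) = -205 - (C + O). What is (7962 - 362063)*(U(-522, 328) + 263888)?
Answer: -93439109577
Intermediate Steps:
U(O, C) = -205 - C - O (U(O, C) = -205 + (-C - O) = -205 - C - O)
(7962 - 362063)*(U(-522, 328) + 263888) = (7962 - 362063)*((-205 - 1*328 - 1*(-522)) + 263888) = -354101*((-205 - 328 + 522) + 263888) = -354101*(-11 + 263888) = -354101*263877 = -93439109577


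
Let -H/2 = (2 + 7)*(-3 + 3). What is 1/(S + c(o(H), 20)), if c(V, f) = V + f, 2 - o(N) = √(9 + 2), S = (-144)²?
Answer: 20758/430894553 + √11/430894553 ≈ 4.8182e-5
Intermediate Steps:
S = 20736
H = 0 (H = -2*(2 + 7)*(-3 + 3) = -18*0 = -2*0 = 0)
o(N) = 2 - √11 (o(N) = 2 - √(9 + 2) = 2 - √11)
1/(S + c(o(H), 20)) = 1/(20736 + ((2 - √11) + 20)) = 1/(20736 + (22 - √11)) = 1/(20758 - √11)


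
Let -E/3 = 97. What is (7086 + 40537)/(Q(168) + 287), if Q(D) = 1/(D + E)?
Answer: 5857629/35300 ≈ 165.94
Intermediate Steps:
E = -291 (E = -3*97 = -291)
Q(D) = 1/(-291 + D) (Q(D) = 1/(D - 291) = 1/(-291 + D))
(7086 + 40537)/(Q(168) + 287) = (7086 + 40537)/(1/(-291 + 168) + 287) = 47623/(1/(-123) + 287) = 47623/(-1/123 + 287) = 47623/(35300/123) = 47623*(123/35300) = 5857629/35300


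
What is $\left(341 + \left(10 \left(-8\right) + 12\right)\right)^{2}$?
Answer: $74529$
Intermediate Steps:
$\left(341 + \left(10 \left(-8\right) + 12\right)\right)^{2} = \left(341 + \left(-80 + 12\right)\right)^{2} = \left(341 - 68\right)^{2} = 273^{2} = 74529$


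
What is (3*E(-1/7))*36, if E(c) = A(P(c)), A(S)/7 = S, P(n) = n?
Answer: -108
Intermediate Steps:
A(S) = 7*S
E(c) = 7*c
(3*E(-1/7))*36 = (3*(7*(-1/7)))*36 = (3*(7*(-1*⅐)))*36 = (3*(7*(-⅐)))*36 = (3*(-1))*36 = -3*36 = -108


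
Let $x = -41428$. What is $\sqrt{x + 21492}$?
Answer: $4 i \sqrt{1246} \approx 141.19 i$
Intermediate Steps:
$\sqrt{x + 21492} = \sqrt{-41428 + 21492} = \sqrt{-19936} = 4 i \sqrt{1246}$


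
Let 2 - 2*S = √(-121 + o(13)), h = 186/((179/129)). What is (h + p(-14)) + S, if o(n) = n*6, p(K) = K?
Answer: 21667/179 - I*√43/2 ≈ 121.04 - 3.2787*I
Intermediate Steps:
h = 23994/179 (h = 186/((179*(1/129))) = 186/(179/129) = 186*(129/179) = 23994/179 ≈ 134.04)
o(n) = 6*n
S = 1 - I*√43/2 (S = 1 - √(-121 + 6*13)/2 = 1 - √(-121 + 78)/2 = 1 - I*√43/2 ≈ 1.0 - 3.2787*I)
(h + p(-14)) + S = (23994/179 - 14) + (1 - I*√43/2) = 21488/179 + (1 - I*√43/2) = 21667/179 - I*√43/2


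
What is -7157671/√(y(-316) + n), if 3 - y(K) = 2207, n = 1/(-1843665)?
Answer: 7157671*I*√7491617795267565/4063437661 ≈ 1.5246e+5*I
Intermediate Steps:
n = -1/1843665 ≈ -5.4240e-7
y(K) = -2204 (y(K) = 3 - 1*2207 = 3 - 2207 = -2204)
-7157671/√(y(-316) + n) = -7157671/√(-2204 - 1/1843665) = -7157671*(-I*√7491617795267565/4063437661) = -(-7157671)*I*√7491617795267565/4063437661 = 7157671*I*√7491617795267565/4063437661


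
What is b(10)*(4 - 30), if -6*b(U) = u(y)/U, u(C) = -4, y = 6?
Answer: -26/15 ≈ -1.7333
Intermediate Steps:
b(U) = 2/(3*U) (b(U) = -(-2)/(3*U) = 2/(3*U))
b(10)*(4 - 30) = ((⅔)/10)*(4 - 30) = ((⅔)*(⅒))*(-26) = (1/15)*(-26) = -26/15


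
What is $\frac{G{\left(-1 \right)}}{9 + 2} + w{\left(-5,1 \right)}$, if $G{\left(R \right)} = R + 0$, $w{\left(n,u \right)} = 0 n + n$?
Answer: $- \frac{56}{11} \approx -5.0909$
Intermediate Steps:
$w{\left(n,u \right)} = n$ ($w{\left(n,u \right)} = 0 + n = n$)
$G{\left(R \right)} = R$
$\frac{G{\left(-1 \right)}}{9 + 2} + w{\left(-5,1 \right)} = - \frac{1}{9 + 2} - 5 = - \frac{1}{11} - 5 = - \frac{56}{11}$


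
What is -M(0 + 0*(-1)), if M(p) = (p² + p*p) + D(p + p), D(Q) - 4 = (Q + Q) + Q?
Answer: -4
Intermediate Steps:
D(Q) = 4 + 3*Q (D(Q) = 4 + ((Q + Q) + Q) = 4 + (2*Q + Q) = 4 + 3*Q)
M(p) = 4 + 2*p² + 6*p (M(p) = (p² + p*p) + (4 + 3*(p + p)) = (p² + p²) + (4 + 3*(2*p)) = 2*p² + (4 + 6*p) = 4 + 2*p² + 6*p)
-M(0 + 0*(-1)) = -(4 + 2*(0 + 0*(-1))² + 6*(0 + 0*(-1))) = -(4 + 2*(0 + 0)² + 6*(0 + 0)) = -(4 + 2*0² + 6*0) = -(4 + 2*0 + 0) = -(4 + 0 + 0) = -1*4 = -4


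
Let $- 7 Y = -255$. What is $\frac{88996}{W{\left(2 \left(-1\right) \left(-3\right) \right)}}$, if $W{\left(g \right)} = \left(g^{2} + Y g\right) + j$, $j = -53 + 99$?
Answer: $\frac{155743}{526} \approx 296.09$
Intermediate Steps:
$j = 46$
$Y = \frac{255}{7}$ ($Y = \left(- \frac{1}{7}\right) \left(-255\right) = \frac{255}{7} \approx 36.429$)
$W{\left(g \right)} = 46 + g^{2} + \frac{255 g}{7}$ ($W{\left(g \right)} = \left(g^{2} + \frac{255 g}{7}\right) + 46 = 46 + g^{2} + \frac{255 g}{7}$)
$\frac{88996}{W{\left(2 \left(-1\right) \left(-3\right) \right)}} = \frac{88996}{46 + \left(2 \left(-1\right) \left(-3\right)\right)^{2} + \frac{255 \cdot 2 \left(-1\right) \left(-3\right)}{7}} = \frac{88996}{46 + \left(\left(-2\right) \left(-3\right)\right)^{2} + \frac{255 \left(\left(-2\right) \left(-3\right)\right)}{7}} = \frac{88996}{46 + 6^{2} + \frac{255}{7} \cdot 6} = \frac{88996}{46 + 36 + \frac{1530}{7}} = \frac{88996}{\frac{2104}{7}} = 88996 \cdot \frac{7}{2104} = \frac{155743}{526}$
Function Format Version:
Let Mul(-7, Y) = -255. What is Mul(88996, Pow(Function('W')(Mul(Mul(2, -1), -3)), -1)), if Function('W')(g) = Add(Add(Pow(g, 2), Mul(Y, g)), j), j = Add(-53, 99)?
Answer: Rational(155743, 526) ≈ 296.09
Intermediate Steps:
j = 46
Y = Rational(255, 7) (Y = Mul(Rational(-1, 7), -255) = Rational(255, 7) ≈ 36.429)
Function('W')(g) = Add(46, Pow(g, 2), Mul(Rational(255, 7), g)) (Function('W')(g) = Add(Add(Pow(g, 2), Mul(Rational(255, 7), g)), 46) = Add(46, Pow(g, 2), Mul(Rational(255, 7), g)))
Mul(88996, Pow(Function('W')(Mul(Mul(2, -1), -3)), -1)) = Mul(88996, Pow(Add(46, Pow(Mul(Mul(2, -1), -3), 2), Mul(Rational(255, 7), Mul(Mul(2, -1), -3))), -1)) = Mul(88996, Pow(Add(46, Pow(Mul(-2, -3), 2), Mul(Rational(255, 7), Mul(-2, -3))), -1)) = Mul(88996, Pow(Add(46, Pow(6, 2), Mul(Rational(255, 7), 6)), -1)) = Mul(88996, Pow(Add(46, 36, Rational(1530, 7)), -1)) = Mul(88996, Pow(Rational(2104, 7), -1)) = Mul(88996, Rational(7, 2104)) = Rational(155743, 526)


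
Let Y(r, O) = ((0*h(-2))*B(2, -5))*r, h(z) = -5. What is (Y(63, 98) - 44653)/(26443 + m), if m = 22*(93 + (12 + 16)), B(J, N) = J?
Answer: -44653/29105 ≈ -1.5342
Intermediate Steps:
m = 2662 (m = 22*(93 + 28) = 22*121 = 2662)
Y(r, O) = 0 (Y(r, O) = ((0*(-5))*2)*r = (0*2)*r = 0*r = 0)
(Y(63, 98) - 44653)/(26443 + m) = (0 - 44653)/(26443 + 2662) = -44653/29105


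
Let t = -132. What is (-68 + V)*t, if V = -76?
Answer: 19008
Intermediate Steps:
(-68 + V)*t = (-68 - 76)*(-132) = -144*(-132) = 19008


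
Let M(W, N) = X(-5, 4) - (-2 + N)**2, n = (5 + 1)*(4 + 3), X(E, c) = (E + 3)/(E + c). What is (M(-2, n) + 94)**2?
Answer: 2262016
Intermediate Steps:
X(E, c) = (3 + E)/(E + c)
n = 42 (n = 6*7 = 42)
M(W, N) = 2 - (-2 + N)**2 (M(W, N) = (3 - 5)/(-5 + 4) - (-2 + N)**2 = -2/(-1) - (-2 + N)**2 = -1*(-2) - (-2 + N)**2 = 2 - (-2 + N)**2)
(M(-2, n) + 94)**2 = ((2 - (-2 + 42)**2) + 94)**2 = ((2 - 1*40**2) + 94)**2 = ((2 - 1*1600) + 94)**2 = ((2 - 1600) + 94)**2 = (-1598 + 94)**2 = (-1504)**2 = 2262016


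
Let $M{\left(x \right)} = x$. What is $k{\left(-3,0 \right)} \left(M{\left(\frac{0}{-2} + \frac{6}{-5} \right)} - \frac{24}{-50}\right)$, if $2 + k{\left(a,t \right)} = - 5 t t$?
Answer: $\frac{36}{25} \approx 1.44$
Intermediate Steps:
$k{\left(a,t \right)} = -2 - 5 t^{2}$ ($k{\left(a,t \right)} = -2 + - 5 t t = -2 - 5 t^{2}$)
$k{\left(-3,0 \right)} \left(M{\left(\frac{0}{-2} + \frac{6}{-5} \right)} - \frac{24}{-50}\right) = \left(-2 - 5 \cdot 0^{2}\right) \left(\left(\frac{0}{-2} + \frac{6}{-5}\right) - \frac{24}{-50}\right) = \left(-2 - 0\right) \left(\left(0 \left(- \frac{1}{2}\right) + 6 \left(- \frac{1}{5}\right)\right) - - \frac{12}{25}\right) = \left(-2 + 0\right) \left(\left(0 - \frac{6}{5}\right) + \frac{12}{25}\right) = - 2 \left(- \frac{6}{5} + \frac{12}{25}\right) = \left(-2\right) \left(- \frac{18}{25}\right) = \frac{36}{25}$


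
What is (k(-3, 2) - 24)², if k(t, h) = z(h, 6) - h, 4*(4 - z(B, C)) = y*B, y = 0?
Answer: 484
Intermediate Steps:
z(B, C) = 4 (z(B, C) = 4 - 0*B = 4 - ¼*0 = 4 + 0 = 4)
k(t, h) = 4 - h
(k(-3, 2) - 24)² = ((4 - 1*2) - 24)² = ((4 - 2) - 24)² = (2 - 24)² = (-22)² = 484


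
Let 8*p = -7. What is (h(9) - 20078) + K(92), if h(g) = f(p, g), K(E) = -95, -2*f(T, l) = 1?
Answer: -40347/2 ≈ -20174.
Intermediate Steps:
p = -7/8 (p = (1/8)*(-7) = -7/8 ≈ -0.87500)
f(T, l) = -1/2 (f(T, l) = -1/2*1 = -1/2)
h(g) = -1/2
(h(9) - 20078) + K(92) = (-1/2 - 20078) - 95 = -40157/2 - 95 = -40347/2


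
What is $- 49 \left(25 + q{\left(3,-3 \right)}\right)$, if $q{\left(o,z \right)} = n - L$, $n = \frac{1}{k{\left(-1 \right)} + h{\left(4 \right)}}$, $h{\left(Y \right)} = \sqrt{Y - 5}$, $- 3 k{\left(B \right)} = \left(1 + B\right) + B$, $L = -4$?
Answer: $- \frac{14357}{10} + \frac{441 i}{10} \approx -1435.7 + 44.1 i$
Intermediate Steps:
$k{\left(B \right)} = - \frac{1}{3} - \frac{2 B}{3}$ ($k{\left(B \right)} = - \frac{\left(1 + B\right) + B}{3} = - \frac{1 + 2 B}{3} = - \frac{1}{3} - \frac{2 B}{3}$)
$h{\left(Y \right)} = \sqrt{-5 + Y}$
$n = \frac{9 \left(\frac{1}{3} - i\right)}{10}$ ($n = \frac{1}{\left(- \frac{1}{3} - - \frac{2}{3}\right) + \sqrt{-5 + 4}} = \frac{1}{\left(- \frac{1}{3} + \frac{2}{3}\right) + \sqrt{-1}} = \frac{1}{\frac{1}{3} + i} = \frac{9 \left(\frac{1}{3} - i\right)}{10} \approx 0.3 - 0.9 i$)
$q{\left(o,z \right)} = \frac{43}{10} - \frac{9 i}{10}$ ($q{\left(o,z \right)} = \left(\frac{3}{10} - \frac{9 i}{10}\right) - -4 = \left(\frac{3}{10} - \frac{9 i}{10}\right) + 4 = \frac{43}{10} - \frac{9 i}{10}$)
$- 49 \left(25 + q{\left(3,-3 \right)}\right) = - 49 \left(25 + \left(\frac{43}{10} - \frac{9 i}{10}\right)\right) = - 49 \left(\frac{293}{10} - \frac{9 i}{10}\right) = - \frac{14357}{10} + \frac{441 i}{10}$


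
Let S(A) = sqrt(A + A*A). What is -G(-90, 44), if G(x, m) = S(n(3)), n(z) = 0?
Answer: 0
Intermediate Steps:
S(A) = sqrt(A + A**2)
G(x, m) = 0 (G(x, m) = sqrt(0*(1 + 0)) = sqrt(0*1) = sqrt(0) = 0)
-G(-90, 44) = -1*0 = 0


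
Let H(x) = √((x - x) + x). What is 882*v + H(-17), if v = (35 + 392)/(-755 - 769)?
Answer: -62769/254 + I*√17 ≈ -247.12 + 4.1231*I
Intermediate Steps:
v = -427/1524 (v = 427/(-1524) = 427*(-1/1524) = -427/1524 ≈ -0.28018)
H(x) = √x (H(x) = √(0 + x) = √x)
882*v + H(-17) = 882*(-427/1524) + √(-17) = -62769/254 + I*√17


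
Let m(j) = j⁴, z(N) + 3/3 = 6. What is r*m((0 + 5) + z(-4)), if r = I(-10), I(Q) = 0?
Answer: 0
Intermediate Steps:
z(N) = 5 (z(N) = -1 + 6 = 5)
r = 0
r*m((0 + 5) + z(-4)) = 0*((0 + 5) + 5)⁴ = 0*(5 + 5)⁴ = 0*10⁴ = 0*10000 = 0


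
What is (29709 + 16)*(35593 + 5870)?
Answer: 1232487675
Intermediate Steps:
(29709 + 16)*(35593 + 5870) = 29725*41463 = 1232487675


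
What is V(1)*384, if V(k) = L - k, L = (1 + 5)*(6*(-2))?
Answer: -28032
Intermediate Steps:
L = -72 (L = 6*(-12) = -72)
V(k) = -72 - k
V(1)*384 = (-72 - 1*1)*384 = (-72 - 1)*384 = -73*384 = -28032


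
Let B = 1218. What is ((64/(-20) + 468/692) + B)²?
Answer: 1105414623769/748225 ≈ 1.4774e+6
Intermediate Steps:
((64/(-20) + 468/692) + B)² = ((64/(-20) + 468/692) + 1218)² = ((64*(-1/20) + 468*(1/692)) + 1218)² = ((-16/5 + 117/173) + 1218)² = (-2183/865 + 1218)² = (1051387/865)² = 1105414623769/748225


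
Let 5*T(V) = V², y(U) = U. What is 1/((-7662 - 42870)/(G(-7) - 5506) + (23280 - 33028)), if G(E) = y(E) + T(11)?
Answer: -2287/22272621 ≈ -0.00010268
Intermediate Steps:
T(V) = V²/5
G(E) = 121/5 + E (G(E) = E + (⅕)*11² = E + (⅕)*121 = E + 121/5 = 121/5 + E)
1/((-7662 - 42870)/(G(-7) - 5506) + (23280 - 33028)) = 1/((-7662 - 42870)/((121/5 - 7) - 5506) + (23280 - 33028)) = 1/(-50532/(86/5 - 5506) - 9748) = 1/(-50532/(-27444/5) - 9748) = 1/(-50532*(-5/27444) - 9748) = 1/(21055/2287 - 9748) = 1/(-22272621/2287) = -2287/22272621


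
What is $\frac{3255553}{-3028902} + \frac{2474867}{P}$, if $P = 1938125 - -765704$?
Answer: $- \frac{1306329006403}{8189633065758} \approx -0.15951$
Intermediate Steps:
$P = 2703829$ ($P = 1938125 + 765704 = 2703829$)
$\frac{3255553}{-3028902} + \frac{2474867}{P} = \frac{3255553}{-3028902} + \frac{2474867}{2703829} = 3255553 \left(- \frac{1}{3028902}\right) + 2474867 \cdot \frac{1}{2703829} = - \frac{3255553}{3028902} + \frac{2474867}{2703829} = - \frac{1306329006403}{8189633065758}$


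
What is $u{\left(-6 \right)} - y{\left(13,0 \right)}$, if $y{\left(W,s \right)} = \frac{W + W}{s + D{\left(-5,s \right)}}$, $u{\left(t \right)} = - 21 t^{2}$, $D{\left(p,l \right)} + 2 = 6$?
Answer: $- \frac{1525}{2} \approx -762.5$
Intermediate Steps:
$D{\left(p,l \right)} = 4$ ($D{\left(p,l \right)} = -2 + 6 = 4$)
$y{\left(W,s \right)} = \frac{2 W}{4 + s}$ ($y{\left(W,s \right)} = \frac{W + W}{s + 4} = \frac{2 W}{4 + s}$)
$u{\left(-6 \right)} - y{\left(13,0 \right)} = - 21 \left(-6\right)^{2} - 2 \cdot 13 \frac{1}{4 + 0} = \left(-21\right) 36 - 2 \cdot 13 \cdot \frac{1}{4} = -756 - 2 \cdot 13 \cdot \frac{1}{4} = -756 - \frac{13}{2} = - \frac{1525}{2}$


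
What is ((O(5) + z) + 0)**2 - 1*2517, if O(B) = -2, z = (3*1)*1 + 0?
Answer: -2516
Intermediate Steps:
z = 3 (z = 3*1 + 0 = 3 + 0 = 3)
((O(5) + z) + 0)**2 - 1*2517 = ((-2 + 3) + 0)**2 - 1*2517 = (1 + 0)**2 - 2517 = 1**2 - 2517 = 1 - 2517 = -2516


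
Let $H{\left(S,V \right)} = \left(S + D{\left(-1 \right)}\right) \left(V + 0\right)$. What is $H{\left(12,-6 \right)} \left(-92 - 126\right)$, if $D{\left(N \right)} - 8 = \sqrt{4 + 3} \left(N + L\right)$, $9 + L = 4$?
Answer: $26160 - 7848 \sqrt{7} \approx 5396.1$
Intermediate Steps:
$L = -5$ ($L = -9 + 4 = -5$)
$D{\left(N \right)} = 8 + \sqrt{7} \left(-5 + N\right)$ ($D{\left(N \right)} = 8 + \sqrt{4 + 3} \left(N - 5\right) = 8 + \sqrt{7} \left(-5 + N\right)$)
$H{\left(S,V \right)} = V \left(8 + S - 6 \sqrt{7}\right)$ ($H{\left(S,V \right)} = \left(S - \left(-8 + 6 \sqrt{7}\right)\right) \left(V + 0\right) = \left(S + \left(8 - 6 \sqrt{7}\right)\right) V = \left(8 + S - 6 \sqrt{7}\right) V = V \left(8 + S - 6 \sqrt{7}\right)$)
$H{\left(12,-6 \right)} \left(-92 - 126\right) = - 6 \left(8 + 12 - 6 \sqrt{7}\right) \left(-92 - 126\right) = - 6 \left(20 - 6 \sqrt{7}\right) \left(-218\right) = \left(-120 + 36 \sqrt{7}\right) \left(-218\right) = 26160 - 7848 \sqrt{7}$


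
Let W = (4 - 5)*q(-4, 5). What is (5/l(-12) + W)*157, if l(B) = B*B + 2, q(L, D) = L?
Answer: 92473/146 ≈ 633.38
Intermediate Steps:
l(B) = 2 + B² (l(B) = B² + 2 = 2 + B²)
W = 4 (W = (4 - 5)*(-4) = -1*(-4) = 4)
(5/l(-12) + W)*157 = (5/(2 + (-12)²) + 4)*157 = (5/(2 + 144) + 4)*157 = (5/146 + 4)*157 = (589/146)*157 = 92473/146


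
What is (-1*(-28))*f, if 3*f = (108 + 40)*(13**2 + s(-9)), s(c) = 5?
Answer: 240352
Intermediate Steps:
f = 8584 (f = ((108 + 40)*(13**2 + 5))/3 = (148*(169 + 5))/3 = (148*174)/3 = (1/3)*25752 = 8584)
(-1*(-28))*f = -1*(-28)*8584 = 28*8584 = 240352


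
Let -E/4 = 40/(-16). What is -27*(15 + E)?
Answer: -675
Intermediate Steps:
E = 10 (E = -160/(-16) = -160*(-1)/16 = -4*(-5/2) = 10)
-27*(15 + E) = -27*(15 + 10) = -27*25 = -675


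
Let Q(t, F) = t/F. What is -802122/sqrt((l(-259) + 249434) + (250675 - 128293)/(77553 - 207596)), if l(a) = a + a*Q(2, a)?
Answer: -267374*sqrt(4213861644665847)/10801200743 ≈ -1606.9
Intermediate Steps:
l(a) = 2 + a (l(a) = a + a*(2/a) = a + 2 = 2 + a)
-802122/sqrt((l(-259) + 249434) + (250675 - 128293)/(77553 - 207596)) = -802122/sqrt(((2 - 259) + 249434) + (250675 - 128293)/(77553 - 207596)) = -802122/sqrt((-257 + 249434) + 122382/(-130043)) = -802122/sqrt(249177 + 122382*(-1/130043)) = -802122/sqrt(249177 - 122382/130043) = -802122*sqrt(4213861644665847)/32403602229 = -267374*sqrt(4213861644665847)/10801200743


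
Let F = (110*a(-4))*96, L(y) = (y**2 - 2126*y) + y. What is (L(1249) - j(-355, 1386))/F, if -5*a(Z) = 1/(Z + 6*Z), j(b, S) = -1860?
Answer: -318577/22 ≈ -14481.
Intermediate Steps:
L(y) = y**2 - 2125*y
a(Z) = -1/(35*Z) (a(Z) = -1/(5*(Z + 6*Z)) = -1/(7*Z)/5 = -1/(35*Z))
F = 528/7 (F = (110*(-1/35/(-4)))*96 = (110*(-1/35*(-1/4)))*96 = (110*(1/140))*96 = (11/14)*96 = 528/7 ≈ 75.429)
(L(1249) - j(-355, 1386))/F = (1249*(-2125 + 1249) - 1*(-1860))/(528/7) = (1249*(-876) + 1860)*(7/528) = (-1094124 + 1860)*(7/528) = -1092264*7/528 = -318577/22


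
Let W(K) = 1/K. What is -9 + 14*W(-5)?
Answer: -59/5 ≈ -11.800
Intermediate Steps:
W(K) = 1/K
-9 + 14*W(-5) = -9 + 14/(-5) = -9 + 14*(-⅕) = -9 - 14/5 = -59/5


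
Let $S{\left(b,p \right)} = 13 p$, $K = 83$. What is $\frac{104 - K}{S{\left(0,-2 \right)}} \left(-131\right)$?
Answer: $\frac{2751}{26} \approx 105.81$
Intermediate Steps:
$\frac{104 - K}{S{\left(0,-2 \right)}} \left(-131\right) = \frac{104 - 83}{13 \left(-2\right)} \left(-131\right) = \frac{104 - 83}{-26} \left(-131\right) = 21 \left(- \frac{1}{26}\right) \left(-131\right) = \left(- \frac{21}{26}\right) \left(-131\right) = \frac{2751}{26}$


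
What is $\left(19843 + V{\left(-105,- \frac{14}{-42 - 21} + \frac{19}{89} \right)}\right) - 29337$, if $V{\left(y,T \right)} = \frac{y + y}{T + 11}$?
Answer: $- \frac{8713325}{916} \approx -9512.4$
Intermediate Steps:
$V{\left(y,T \right)} = \frac{2 y}{11 + T}$
$\left(19843 + V{\left(-105,- \frac{14}{-42 - 21} + \frac{19}{89} \right)}\right) - 29337 = \left(19843 + 2 \left(-105\right) \frac{1}{11 - \left(- \frac{19}{89} + \frac{14}{-42 - 21}\right)}\right) - 29337 = \left(19843 + 2 \left(-105\right) \frac{1}{11 + \left(- \frac{14}{-63} + 19 \cdot \frac{1}{89}\right)}\right) - 29337 = \left(19843 + 2 \left(-105\right) \frac{1}{11 + \left(\left(-14\right) \left(- \frac{1}{63}\right) + \frac{19}{89}\right)}\right) - 29337 = \left(19843 + 2 \left(-105\right) \frac{1}{11 + \left(\frac{2}{9} + \frac{19}{89}\right)}\right) - 29337 = \left(19843 + 2 \left(-105\right) \frac{1}{11 + \frac{349}{801}}\right) - 29337 = \left(19843 + 2 \left(-105\right) \frac{1}{\frac{9160}{801}}\right) - 29337 = \left(19843 + 2 \left(-105\right) \frac{801}{9160}\right) - 29337 = \left(19843 - \frac{16821}{916}\right) - 29337 = \frac{18159367}{916} - 29337 = - \frac{8713325}{916}$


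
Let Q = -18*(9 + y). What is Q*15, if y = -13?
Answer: 1080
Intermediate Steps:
Q = 72 (Q = -18*(9 - 13) = -18*(-4) = 72)
Q*15 = 72*15 = 1080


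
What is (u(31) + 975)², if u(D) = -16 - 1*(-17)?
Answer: 952576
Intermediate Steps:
u(D) = 1 (u(D) = -16 + 17 = 1)
(u(31) + 975)² = (1 + 975)² = 976² = 952576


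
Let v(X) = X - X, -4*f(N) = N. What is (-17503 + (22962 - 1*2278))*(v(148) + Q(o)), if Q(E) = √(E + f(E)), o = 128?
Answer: 12724*√6 ≈ 31167.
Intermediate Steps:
f(N) = -N/4
v(X) = 0
Q(E) = √3*√E/2 (Q(E) = √(E - E/4) = √(3*E/4) = √3*√E/2)
(-17503 + (22962 - 1*2278))*(v(148) + Q(o)) = (-17503 + (22962 - 1*2278))*(0 + √3*√128/2) = (-17503 + (22962 - 2278))*(0 + √3*(8*√2)/2) = (-17503 + 20684)*(0 + 4*√6) = 3181*(4*√6) = 12724*√6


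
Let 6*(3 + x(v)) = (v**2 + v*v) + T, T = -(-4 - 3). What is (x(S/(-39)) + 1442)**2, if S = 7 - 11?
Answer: 172738264998049/83283876 ≈ 2.0741e+6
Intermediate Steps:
S = -4
T = 7 (T = -1*(-7) = 7)
x(v) = -11/6 + v**2/3 (x(v) = -3 + ((v**2 + v*v) + 7)/6 = -3 + ((v**2 + v**2) + 7)/6 = -3 + (2*v**2 + 7)/6 = -3 + (7 + 2*v**2)/6 = -3 + (7/6 + v**2/3) = -11/6 + v**2/3)
(x(S/(-39)) + 1442)**2 = ((-11/6 + (-4/(-39))**2/3) + 1442)**2 = ((-11/6 + (-4*(-1/39))**2/3) + 1442)**2 = ((-11/6 + (4/39)**2/3) + 1442)**2 = ((-11/6 + (1/3)*(16/1521)) + 1442)**2 = ((-11/6 + 16/4563) + 1442)**2 = (-16699/9126 + 1442)**2 = (13142993/9126)**2 = 172738264998049/83283876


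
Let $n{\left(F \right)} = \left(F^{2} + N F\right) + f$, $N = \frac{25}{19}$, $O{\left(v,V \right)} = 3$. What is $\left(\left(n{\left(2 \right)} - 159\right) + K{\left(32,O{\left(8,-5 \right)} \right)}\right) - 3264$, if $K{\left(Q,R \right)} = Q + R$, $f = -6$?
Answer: $- \frac{64360}{19} \approx -3387.4$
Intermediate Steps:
$N = \frac{25}{19}$ ($N = 25 \cdot \frac{1}{19} = \frac{25}{19} \approx 1.3158$)
$n{\left(F \right)} = -6 + F^{2} + \frac{25 F}{19}$ ($n{\left(F \right)} = \left(F^{2} + \frac{25 F}{19}\right) - 6 = -6 + F^{2} + \frac{25 F}{19}$)
$\left(\left(n{\left(2 \right)} - 159\right) + K{\left(32,O{\left(8,-5 \right)} \right)}\right) - 3264 = \left(\left(\left(-6 + 2^{2} + \frac{25}{19} \cdot 2\right) - 159\right) + \left(32 + 3\right)\right) - 3264 = \left(\left(\left(-6 + 4 + \frac{50}{19}\right) - 159\right) + 35\right) - 3264 = \left(\left(\frac{12}{19} - 159\right) + 35\right) - 3264 = \left(- \frac{3009}{19} + 35\right) - 3264 = - \frac{2344}{19} - 3264 = - \frac{64360}{19}$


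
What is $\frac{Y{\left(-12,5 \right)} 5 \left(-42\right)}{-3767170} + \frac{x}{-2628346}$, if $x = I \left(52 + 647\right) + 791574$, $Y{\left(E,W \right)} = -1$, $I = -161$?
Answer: $- \frac{36551317623}{141448945726} \approx -0.25841$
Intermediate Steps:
$x = 679035$ ($x = - 161 \left(52 + 647\right) + 791574 = \left(-161\right) 699 + 791574 = -112539 + 791574 = 679035$)
$\frac{Y{\left(-12,5 \right)} 5 \left(-42\right)}{-3767170} + \frac{x}{-2628346} = \frac{\left(-1\right) 5 \left(-42\right)}{-3767170} + \frac{679035}{-2628346} = \left(-5\right) \left(-42\right) \left(- \frac{1}{3767170}\right) + 679035 \left(- \frac{1}{2628346}\right) = 210 \left(- \frac{1}{3767170}\right) - \frac{97005}{375478} = - \frac{21}{376717} - \frac{97005}{375478} = - \frac{36551317623}{141448945726}$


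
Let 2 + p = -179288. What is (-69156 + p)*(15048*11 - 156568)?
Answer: -2226076160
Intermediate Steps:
p = -179290 (p = -2 - 179288 = -179290)
(-69156 + p)*(15048*11 - 156568) = (-69156 - 179290)*(15048*11 - 156568) = -248446*(165528 - 156568) = -248446*8960 = -2226076160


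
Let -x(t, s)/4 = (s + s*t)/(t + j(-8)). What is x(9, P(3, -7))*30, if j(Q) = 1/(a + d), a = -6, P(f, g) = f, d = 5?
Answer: -450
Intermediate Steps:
j(Q) = -1 (j(Q) = 1/(-6 + 5) = 1/(-1) = -1)
x(t, s) = -4*(s + s*t)/(-1 + t) (x(t, s) = -4*(s + s*t)/(t - 1) = -4*(s + s*t)/(-1 + t))
x(9, P(3, -7))*30 = -4*3*(1 + 9)/(-1 + 9)*30 = -4*3*10/8*30 = -4*3*⅛*10*30 = -15*30 = -450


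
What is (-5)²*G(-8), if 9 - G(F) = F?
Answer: 425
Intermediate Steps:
G(F) = 9 - F
(-5)²*G(-8) = (-5)²*(9 - 1*(-8)) = 25*(9 + 8) = 25*17 = 425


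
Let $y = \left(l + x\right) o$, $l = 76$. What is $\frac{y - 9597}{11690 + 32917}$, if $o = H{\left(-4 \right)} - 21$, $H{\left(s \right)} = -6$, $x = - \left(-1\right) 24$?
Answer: $- \frac{4099}{14869} \approx -0.27567$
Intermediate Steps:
$x = 24$ ($x = \left(-1\right) \left(-24\right) = 24$)
$o = -27$ ($o = -6 - 21 = -27$)
$y = -2700$ ($y = \left(76 + 24\right) \left(-27\right) = 100 \left(-27\right) = -2700$)
$\frac{y - 9597}{11690 + 32917} = \frac{-2700 - 9597}{11690 + 32917} = - \frac{12297}{44607} = \left(-12297\right) \frac{1}{44607} = - \frac{4099}{14869}$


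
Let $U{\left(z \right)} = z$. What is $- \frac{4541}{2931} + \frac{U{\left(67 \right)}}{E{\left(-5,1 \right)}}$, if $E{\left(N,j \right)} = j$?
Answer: $\frac{191836}{2931} \approx 65.451$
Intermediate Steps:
$- \frac{4541}{2931} + \frac{U{\left(67 \right)}}{E{\left(-5,1 \right)}} = - \frac{4541}{2931} + \frac{67}{1} = \left(-4541\right) \frac{1}{2931} + 67 \cdot 1 = - \frac{4541}{2931} + 67 = \frac{191836}{2931}$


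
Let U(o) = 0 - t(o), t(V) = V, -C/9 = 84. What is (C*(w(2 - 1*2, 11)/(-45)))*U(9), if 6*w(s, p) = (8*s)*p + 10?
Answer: -252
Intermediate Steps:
C = -756 (C = -9*84 = -756)
w(s, p) = 5/3 + 4*p*s/3 (w(s, p) = ((8*s)*p + 10)/6 = (8*p*s + 10)/6 = (10 + 8*p*s)/6 = 5/3 + 4*p*s/3)
U(o) = -o (U(o) = 0 - o = -o)
(C*(w(2 - 1*2, 11)/(-45)))*U(9) = (-756*(5/3 + (4/3)*11*(2 - 1*2))/(-45))*(-1*9) = -756*(5/3 + (4/3)*11*(2 - 2))*(-1)/45*(-9) = -756*(5/3 + (4/3)*11*0)*(-1)/45*(-9) = -756*(5/3 + 0)*(-1)/45*(-9) = -1260*(-1)/45*(-9) = -756*(-1/27)*(-9) = 28*(-9) = -252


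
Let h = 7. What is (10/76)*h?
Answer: 35/38 ≈ 0.92105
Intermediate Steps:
(10/76)*h = (10/76)*7 = (10*(1/76))*7 = (5/38)*7 = 35/38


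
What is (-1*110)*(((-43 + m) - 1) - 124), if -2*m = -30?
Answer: 16830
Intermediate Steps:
m = 15 (m = -½*(-30) = 15)
(-1*110)*(((-43 + m) - 1) - 124) = (-1*110)*(((-43 + 15) - 1) - 124) = -110*((-28 - 1) - 124) = -110*(-29 - 124) = -110*(-153) = 16830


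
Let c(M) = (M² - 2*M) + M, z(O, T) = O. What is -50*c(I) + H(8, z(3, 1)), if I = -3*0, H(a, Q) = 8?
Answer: 8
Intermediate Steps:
I = 0
c(M) = M² - M
-50*c(I) + H(8, z(3, 1)) = -0*(-1 + 0) + 8 = -0*(-1) + 8 = -50*0 + 8 = 0 + 8 = 8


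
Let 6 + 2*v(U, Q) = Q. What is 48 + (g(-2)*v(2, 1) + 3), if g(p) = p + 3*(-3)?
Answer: 157/2 ≈ 78.500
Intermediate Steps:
v(U, Q) = -3 + Q/2
g(p) = -9 + p (g(p) = p - 9 = -9 + p)
48 + (g(-2)*v(2, 1) + 3) = 48 + ((-9 - 2)*(-3 + (½)*1) + 3) = 48 + (-11*(-3 + ½) + 3) = 48 + (-11*(-5/2) + 3) = 48 + (55/2 + 3) = 48 + 61/2 = 157/2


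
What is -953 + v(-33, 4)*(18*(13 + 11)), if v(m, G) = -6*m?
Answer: 84583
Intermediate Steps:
-953 + v(-33, 4)*(18*(13 + 11)) = -953 + (-6*(-33))*(18*(13 + 11)) = -953 + 198*(18*24) = -953 + 198*432 = -953 + 85536 = 84583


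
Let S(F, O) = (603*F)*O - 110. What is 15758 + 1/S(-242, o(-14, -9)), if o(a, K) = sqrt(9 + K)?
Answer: 1733379/110 ≈ 15758.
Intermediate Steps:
S(F, O) = -110 + 603*F*O (S(F, O) = 603*F*O - 110 = -110 + 603*F*O)
15758 + 1/S(-242, o(-14, -9)) = 15758 + 1/(-110 + 603*(-242)*sqrt(9 - 9)) = 15758 + 1/(-110 + 603*(-242)*sqrt(0)) = 15758 + 1/(-110 + 603*(-242)*0) = 15758 + 1/(-110 + 0) = 15758 + 1/(-110) = 15758 - 1/110 = 1733379/110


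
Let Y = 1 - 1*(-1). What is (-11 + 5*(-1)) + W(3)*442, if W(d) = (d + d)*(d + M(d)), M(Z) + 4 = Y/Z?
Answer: -900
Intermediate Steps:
Y = 2 (Y = 1 + 1 = 2)
M(Z) = -4 + 2/Z
W(d) = 2*d*(-4 + d + 2/d) (W(d) = (d + d)*(d + (-4 + 2/d)) = (2*d)*(-4 + d + 2/d) = 2*d*(-4 + d + 2/d))
(-11 + 5*(-1)) + W(3)*442 = (-11 + 5*(-1)) + (4 + 2*3*(-4 + 3))*442 = (-11 - 5) + (4 + 2*3*(-1))*442 = -16 + (4 - 6)*442 = -16 - 2*442 = -16 - 884 = -900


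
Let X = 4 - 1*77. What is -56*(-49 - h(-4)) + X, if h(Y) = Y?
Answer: 2447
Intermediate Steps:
X = -73 (X = 4 - 77 = -73)
-56*(-49 - h(-4)) + X = -56*(-49 - 1*(-4)) - 73 = -56*(-49 + 4) - 73 = -56*(-45) - 73 = 2520 - 73 = 2447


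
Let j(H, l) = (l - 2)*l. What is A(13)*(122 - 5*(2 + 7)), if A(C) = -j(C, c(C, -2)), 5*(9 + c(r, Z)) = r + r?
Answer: -42427/25 ≈ -1697.1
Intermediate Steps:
c(r, Z) = -9 + 2*r/5 (c(r, Z) = -9 + (r + r)/5 = -9 + (2*r)/5 = -9 + 2*r/5)
j(H, l) = l*(-2 + l) (j(H, l) = (-2 + l)*l = l*(-2 + l))
A(C) = -(-11 + 2*C/5)*(-9 + 2*C/5) (A(C) = -(-9 + 2*C/5)*(-2 + (-9 + 2*C/5)) = -(-9 + 2*C/5)*(-11 + 2*C/5) = -(-11 + 2*C/5)*(-9 + 2*C/5))
A(13)*(122 - 5*(2 + 7)) = (-99 + 8*13 - 4/25*13²)*(122 - 5*(2 + 7)) = (-99 + 104 - 4/25*169)*(122 - 5*9) = (-99 + 104 - 676/25)*(122 - 45) = -551/25*77 = -42427/25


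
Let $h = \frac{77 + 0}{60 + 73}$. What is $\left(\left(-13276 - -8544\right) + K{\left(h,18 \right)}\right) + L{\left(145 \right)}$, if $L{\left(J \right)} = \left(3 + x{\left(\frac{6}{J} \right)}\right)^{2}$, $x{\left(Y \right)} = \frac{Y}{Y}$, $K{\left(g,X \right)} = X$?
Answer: $-4698$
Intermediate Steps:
$h = \frac{11}{19}$ ($h = \frac{77}{133} = 77 \cdot \frac{1}{133} = \frac{11}{19} \approx 0.57895$)
$x{\left(Y \right)} = 1$
$L{\left(J \right)} = 16$ ($L{\left(J \right)} = \left(3 + 1\right)^{2} = 4^{2} = 16$)
$\left(\left(-13276 - -8544\right) + K{\left(h,18 \right)}\right) + L{\left(145 \right)} = \left(\left(-13276 - -8544\right) + 18\right) + 16 = \left(\left(-13276 + 8544\right) + 18\right) + 16 = \left(-4732 + 18\right) + 16 = -4714 + 16 = -4698$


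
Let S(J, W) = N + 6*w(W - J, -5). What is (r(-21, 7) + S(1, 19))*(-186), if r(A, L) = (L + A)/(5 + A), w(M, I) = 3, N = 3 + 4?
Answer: -19251/4 ≈ -4812.8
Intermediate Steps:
N = 7
r(A, L) = (A + L)/(5 + A)
S(J, W) = 25 (S(J, W) = 7 + 6*3 = 7 + 18 = 25)
(r(-21, 7) + S(1, 19))*(-186) = ((-21 + 7)/(5 - 21) + 25)*(-186) = (-14/(-16) + 25)*(-186) = (-1/16*(-14) + 25)*(-186) = (7/8 + 25)*(-186) = (207/8)*(-186) = -19251/4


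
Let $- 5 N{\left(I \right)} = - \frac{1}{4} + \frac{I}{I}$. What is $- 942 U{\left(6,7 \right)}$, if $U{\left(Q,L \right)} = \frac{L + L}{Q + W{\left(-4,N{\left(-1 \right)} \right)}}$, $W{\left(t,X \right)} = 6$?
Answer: $-1099$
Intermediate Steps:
$N{\left(I \right)} = - \frac{3}{20}$ ($N{\left(I \right)} = - \frac{- \frac{1}{4} + \frac{I}{I}}{5} = - \frac{\left(-1\right) \frac{1}{4} + 1}{5} = - \frac{- \frac{1}{4} + 1}{5} = \left(- \frac{1}{5}\right) \frac{3}{4} = - \frac{3}{20}$)
$U{\left(Q,L \right)} = \frac{2 L}{6 + Q}$ ($U{\left(Q,L \right)} = \frac{L + L}{Q + 6} = \frac{2 L}{6 + Q}$)
$- 942 U{\left(6,7 \right)} = - 942 \cdot 2 \cdot 7 \frac{1}{6 + 6} = - 942 \cdot 2 \cdot 7 \cdot \frac{1}{12} = \left(-942\right) \frac{7}{6} = -1099$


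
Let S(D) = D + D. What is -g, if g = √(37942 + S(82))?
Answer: -3*√4234 ≈ -195.21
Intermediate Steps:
S(D) = 2*D
g = 3*√4234 (g = √(37942 + 2*82) = √(37942 + 164) = √38106 = 3*√4234 ≈ 195.21)
-g = -3*√4234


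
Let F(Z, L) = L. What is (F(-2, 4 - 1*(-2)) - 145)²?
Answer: 19321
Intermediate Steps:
(F(-2, 4 - 1*(-2)) - 145)² = ((4 - 1*(-2)) - 145)² = ((4 + 2) - 145)² = (6 - 145)² = (-139)² = 19321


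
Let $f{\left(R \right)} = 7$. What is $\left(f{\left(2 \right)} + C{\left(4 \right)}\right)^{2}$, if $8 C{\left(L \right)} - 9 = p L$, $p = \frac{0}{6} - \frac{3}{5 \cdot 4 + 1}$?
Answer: $\frac{203401}{3136} \approx 64.86$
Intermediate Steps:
$p = - \frac{1}{7}$ ($p = 0 \cdot \frac{1}{6} - \frac{3}{20 + 1} = 0 - \frac{3}{21} = 0 - \frac{1}{7} = - \frac{1}{7} \approx -0.14286$)
$C{\left(L \right)} = \frac{9}{8} - \frac{L}{56}$ ($C{\left(L \right)} = \frac{9}{8} + \frac{\left(- \frac{1}{7}\right) L}{8} = \frac{9}{8} - \frac{L}{56}$)
$\left(f{\left(2 \right)} + C{\left(4 \right)}\right)^{2} = \left(7 + \left(\frac{9}{8} - \frac{1}{14}\right)\right)^{2} = \left(7 + \frac{59}{56}\right)^{2} = \left(\frac{451}{56}\right)^{2} = \frac{203401}{3136}$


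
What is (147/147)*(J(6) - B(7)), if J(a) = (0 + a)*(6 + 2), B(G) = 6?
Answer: 42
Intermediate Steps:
J(a) = 8*a (J(a) = a*8 = 8*a)
(147/147)*(J(6) - B(7)) = (147/147)*(8*6 - 1*6) = (147*(1/147))*(48 - 6) = 1*42 = 42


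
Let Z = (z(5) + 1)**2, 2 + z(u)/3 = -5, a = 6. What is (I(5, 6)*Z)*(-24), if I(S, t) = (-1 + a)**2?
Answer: -240000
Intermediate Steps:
z(u) = -21 (z(u) = -6 + 3*(-5) = -6 - 15 = -21)
Z = 400 (Z = (-21 + 1)**2 = (-20)**2 = 400)
I(S, t) = 25 (I(S, t) = (-1 + 6)**2 = 5**2 = 25)
(I(5, 6)*Z)*(-24) = (25*400)*(-24) = 10000*(-24) = -240000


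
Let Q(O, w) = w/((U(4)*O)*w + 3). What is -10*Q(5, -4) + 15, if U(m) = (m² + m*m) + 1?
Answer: 9815/657 ≈ 14.939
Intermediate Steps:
U(m) = 1 + 2*m² (U(m) = (m² + m²) + 1 = 2*m² + 1 = 1 + 2*m²)
Q(O, w) = w/(3 + 33*O*w) (Q(O, w) = w/(((1 + 2*4²)*O)*w + 3) = w/(((1 + 2*16)*O)*w + 3) = w/(((1 + 32)*O)*w + 3) = w/((33*O)*w + 3) = w/(33*O*w + 3) = w/(3 + 33*O*w))
-10*Q(5, -4) + 15 = -10*(-4)/(3*(1 + 11*5*(-4))) + 15 = -10*(-4)/(3*(1 - 220)) + 15 = -10*(-4)/(3*(-219)) + 15 = -10*(-4)*(-1)/(3*219) + 15 = -10*4/657 + 15 = -40/657 + 15 = 9815/657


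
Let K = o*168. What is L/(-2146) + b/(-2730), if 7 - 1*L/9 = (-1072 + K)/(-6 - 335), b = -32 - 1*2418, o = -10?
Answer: 25740625/28539654 ≈ 0.90193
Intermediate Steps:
b = -2450 (b = -32 - 2418 = -2450)
K = -1680 (K = -10*168 = -1680)
L = -3285/341 (L = 63 - 9*(-1072 - 1680)/(-6 - 335) = 63 - (-24768)/(-341) = 63 - (-24768)*(-1)/341 = 63 - 9*2752/341 = 63 - 24768/341 = -3285/341 ≈ -9.6334)
L/(-2146) + b/(-2730) = -3285/341/(-2146) - 2450/(-2730) = -3285/341*(-1/2146) - 2450*(-1/2730) = 3285/731786 + 35/39 = 25740625/28539654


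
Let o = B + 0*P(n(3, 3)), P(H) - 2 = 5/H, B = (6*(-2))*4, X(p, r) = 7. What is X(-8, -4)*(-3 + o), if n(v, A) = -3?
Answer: -357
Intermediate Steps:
B = -48 (B = -12*4 = -48)
P(H) = 2 + 5/H
o = -48 (o = -48 + 0*(2 + 5/(-3)) = -48 + 0*(2 + 5*(-⅓)) = -48 + 0*(2 - 5/3) = -48 + 0*(⅓) = -48 + 0 = -48)
X(-8, -4)*(-3 + o) = 7*(-3 - 48) = 7*(-51) = -357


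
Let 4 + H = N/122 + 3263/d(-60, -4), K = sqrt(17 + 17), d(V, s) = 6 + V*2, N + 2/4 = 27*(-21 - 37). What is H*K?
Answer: -632299*sqrt(34)/13908 ≈ -265.09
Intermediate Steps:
N = -3133/2 (N = -1/2 + 27*(-21 - 37) = -1/2 + 27*(-58) = -1/2 - 1566 = -3133/2 ≈ -1566.5)
d(V, s) = 6 + 2*V
K = sqrt(34) ≈ 5.8309
H = -632299/13908 (H = -4 + (-3133/2/122 + 3263/(6 + 2*(-60))) = -4 + (-3133/2*1/122 + 3263/(6 - 120)) = -4 + (-3133/244 + 3263/(-114)) = -4 + (-3133/244 + 3263*(-1/114)) = -4 + (-3133/244 - 3263/114) = -4 - 576667/13908 = -632299/13908 ≈ -45.463)
H*K = -632299*sqrt(34)/13908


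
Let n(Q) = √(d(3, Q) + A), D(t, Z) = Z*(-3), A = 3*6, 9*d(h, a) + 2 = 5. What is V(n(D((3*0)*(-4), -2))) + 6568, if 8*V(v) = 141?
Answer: 52685/8 ≈ 6585.6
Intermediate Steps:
d(h, a) = ⅓ (d(h, a) = -2/9 + (⅑)*5 = -2/9 + 5/9 = ⅓)
A = 18
D(t, Z) = -3*Z
n(Q) = √165/3 (n(Q) = √(⅓ + 18) = √(55/3) = √165/3)
V(v) = 141/8 (V(v) = (⅛)*141 = 141/8)
V(n(D((3*0)*(-4), -2))) + 6568 = 141/8 + 6568 = 52685/8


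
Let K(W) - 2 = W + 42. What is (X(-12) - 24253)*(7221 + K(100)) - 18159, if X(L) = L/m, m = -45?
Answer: -178639540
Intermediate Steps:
X(L) = -L/45 (X(L) = L/(-45) = L*(-1/45) = -L/45)
K(W) = 44 + W (K(W) = 2 + (W + 42) = 2 + (42 + W) = 44 + W)
(X(-12) - 24253)*(7221 + K(100)) - 18159 = (-1/45*(-12) - 24253)*(7221 + (44 + 100)) - 18159 = (4/15 - 24253)*(7221 + 144) - 18159 = -363791/15*7365 - 18159 = -178621381 - 18159 = -178639540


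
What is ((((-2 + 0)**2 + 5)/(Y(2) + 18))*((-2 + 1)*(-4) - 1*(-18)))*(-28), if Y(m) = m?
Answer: -1386/5 ≈ -277.20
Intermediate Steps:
((((-2 + 0)**2 + 5)/(Y(2) + 18))*((-2 + 1)*(-4) - 1*(-18)))*(-28) = ((((-2 + 0)**2 + 5)/(2 + 18))*((-2 + 1)*(-4) - 1*(-18)))*(-28) = ((((-2)**2 + 5)/20)*(-1*(-4) + 18))*(-28) = (((4 + 5)*(1/20))*(4 + 18))*(-28) = ((9*(1/20))*22)*(-28) = ((9/20)*22)*(-28) = (99/10)*(-28) = -1386/5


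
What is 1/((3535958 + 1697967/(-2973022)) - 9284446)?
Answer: -2973022/17090382988703 ≈ -1.7396e-7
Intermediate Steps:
1/((3535958 + 1697967/(-2973022)) - 9284446) = 1/((3535958 + 1697967*(-1/2973022)) - 9284446) = 1/((3535958 - 1697967/2973022) - 9284446) = 1/(10512479227109/2973022 - 9284446) = 1/(-17090382988703/2973022) = -2973022/17090382988703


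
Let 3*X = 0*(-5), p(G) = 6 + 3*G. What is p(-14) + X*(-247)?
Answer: -36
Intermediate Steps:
X = 0 (X = (0*(-5))/3 = (⅓)*0 = 0)
p(-14) + X*(-247) = (6 + 3*(-14)) + 0*(-247) = (6 - 42) + 0 = -36 + 0 = -36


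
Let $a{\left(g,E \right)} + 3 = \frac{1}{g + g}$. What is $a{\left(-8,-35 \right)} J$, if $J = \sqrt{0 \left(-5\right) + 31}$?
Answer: $- \frac{49 \sqrt{31}}{16} \approx -17.051$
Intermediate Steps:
$a{\left(g,E \right)} = -3 + \frac{1}{2 g}$ ($a{\left(g,E \right)} = -3 + \frac{1}{g + g} = -3 + \frac{1}{2 g}$)
$J = \sqrt{31}$ ($J = \sqrt{0 + 31} = \sqrt{31} \approx 5.5678$)
$a{\left(-8,-35 \right)} J = \left(-3 + \frac{1}{2 \left(-8\right)}\right) \sqrt{31} = \left(-3 + \frac{1}{2} \left(- \frac{1}{8}\right)\right) \sqrt{31} = \left(-3 - \frac{1}{16}\right) \sqrt{31} = - \frac{49 \sqrt{31}}{16}$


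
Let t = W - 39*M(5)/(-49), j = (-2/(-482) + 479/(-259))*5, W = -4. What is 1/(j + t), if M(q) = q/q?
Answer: -436933/5431269 ≈ -0.080448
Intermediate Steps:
M(q) = 1
j = -575900/62419 (j = (-2*(-1/482) + 479*(-1/259))*5 = (1/241 - 479/259)*5 = -115180/62419*5 = -575900/62419 ≈ -9.2263)
t = -157/49 (t = -4 - 39/(-49) = -4 - 39*(-1)/49 = -4 - 39*(-1/49) = -4 + 39/49 = -157/49 ≈ -3.2041)
1/(j + t) = 1/(-575900/62419 - 157/49) = 1/(-5431269/436933) = -436933/5431269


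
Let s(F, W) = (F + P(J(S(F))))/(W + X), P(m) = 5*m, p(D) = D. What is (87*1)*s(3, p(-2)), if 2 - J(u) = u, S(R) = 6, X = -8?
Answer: 1479/10 ≈ 147.90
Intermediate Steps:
J(u) = 2 - u
s(F, W) = (-20 + F)/(-8 + W) (s(F, W) = (F + 5*(2 - 1*6))/(W - 8) = (F + 5*(2 - 6))/(-8 + W) = (F + 5*(-4))/(-8 + W) = (F - 20)/(-8 + W) = (-20 + F)/(-8 + W))
(87*1)*s(3, p(-2)) = (87*1)*((-20 + 3)/(-8 - 2)) = 87*(-17/(-10)) = 87*(-⅒*(-17)) = 87*(17/10) = 1479/10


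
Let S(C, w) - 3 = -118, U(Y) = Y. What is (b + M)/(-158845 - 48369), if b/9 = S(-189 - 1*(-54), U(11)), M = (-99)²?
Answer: -4383/103607 ≈ -0.042304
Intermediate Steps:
M = 9801
S(C, w) = -115 (S(C, w) = 3 - 118 = -115)
b = -1035 (b = 9*(-115) = -1035)
(b + M)/(-158845 - 48369) = (-1035 + 9801)/(-158845 - 48369) = 8766/(-207214) = 8766*(-1/207214) = -4383/103607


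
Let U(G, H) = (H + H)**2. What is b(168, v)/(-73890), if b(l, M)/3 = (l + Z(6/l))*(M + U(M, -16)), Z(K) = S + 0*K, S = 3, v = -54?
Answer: -5529/821 ≈ -6.7345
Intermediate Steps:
U(G, H) = 4*H**2 (U(G, H) = (2*H)**2 = 4*H**2)
Z(K) = 3 (Z(K) = 3 + 0*K = 3 + 0 = 3)
b(l, M) = 3*(3 + l)*(1024 + M) (b(l, M) = 3*((l + 3)*(M + 4*(-16)**2)) = 3*((3 + l)*(M + 4*256)) = 3*((3 + l)*(M + 1024)) = 3*((3 + l)*(1024 + M)) = 3*(3 + l)*(1024 + M))
b(168, v)/(-73890) = (9216 + 9*(-54) + 3072*168 + 3*(-54)*168)/(-73890) = (9216 - 486 + 516096 - 27216)*(-1/73890) = 497610*(-1/73890) = -5529/821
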